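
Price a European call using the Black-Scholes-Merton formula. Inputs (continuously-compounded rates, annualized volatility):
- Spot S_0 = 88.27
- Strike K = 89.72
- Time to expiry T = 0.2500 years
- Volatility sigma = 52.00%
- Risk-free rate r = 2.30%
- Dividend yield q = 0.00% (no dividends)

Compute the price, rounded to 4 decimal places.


Answer: Price = 8.7182

Derivation:
d1 = (ln(S/K) + (r - q + 0.5*sigma^2) * T) / (sigma * sqrt(T)) = 0.08944842
d2 = d1 - sigma * sqrt(T) = -0.17055158
exp(-rT) = 0.99426650; exp(-qT) = 1.00000000
C = S_0 * exp(-qT) * N(d1) - K * exp(-rT) * N(d2)
N(d1) = 0.53563723; N(d2) = 0.43228819
C = 88.2700 * 1.00000000 * 0.53563723 - 89.7200 * 0.99426650 * 0.43228819 = 8.7182


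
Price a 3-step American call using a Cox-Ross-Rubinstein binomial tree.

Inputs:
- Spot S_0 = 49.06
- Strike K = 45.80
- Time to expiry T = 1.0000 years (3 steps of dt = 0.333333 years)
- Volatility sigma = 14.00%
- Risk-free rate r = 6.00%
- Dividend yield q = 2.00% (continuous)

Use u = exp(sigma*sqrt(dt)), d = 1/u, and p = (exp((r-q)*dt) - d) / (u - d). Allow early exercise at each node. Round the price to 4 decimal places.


Answer: Price = V(0,0) = 5.6978

Derivation:
dt = T/N = 0.333333
u = exp(sigma*sqrt(dt)) = 1.084186; d = 1/u = 0.922351
p = (exp((r-q)*dt) - d) / (u - d) = 0.562744
Discount per step: exp(-r*dt) = 0.980199
Stock lattice S(k, i) with i counting down-moves:
  k=0: S(0,0) = 49.0600
  k=1: S(1,0) = 53.1901; S(1,1) = 45.2506
  k=2: S(2,0) = 57.6680; S(2,1) = 49.0600; S(2,2) = 41.7369
  k=3: S(3,0) = 62.5228; S(3,1) = 53.1901; S(3,2) = 45.2506; S(3,3) = 38.4961
Terminal payoffs V(N, i) = max(S_T - K, 0):
  V(3,0) = 16.722791; V(3,1) = 7.390142; V(3,2) = 0.000000; V(3,3) = 0.000000
Backward induction: V(k, i) = exp(-r*dt) * [p * V(k+1, i) + (1-p) * V(k+1, i+1)]; then take max(V_cont, immediate exercise) for American.
  V(2,0) = exp(-r*dt) * [p*16.722791 + (1-p)*7.390142] = 12.391708; exercise = 11.867982; V(2,0) = max -> 12.391708
  V(2,1) = exp(-r*dt) * [p*7.390142 + (1-p)*0.000000] = 4.076411; exercise = 3.260000; V(2,1) = max -> 4.076411
  V(2,2) = exp(-r*dt) * [p*0.000000 + (1-p)*0.000000] = 0.000000; exercise = 0.000000; V(2,2) = max -> 0.000000
  V(1,0) = exp(-r*dt) * [p*12.391708 + (1-p)*4.076411] = 8.582421; exercise = 7.390142; V(1,0) = max -> 8.582421
  V(1,1) = exp(-r*dt) * [p*4.076411 + (1-p)*0.000000] = 2.248554; exercise = 0.000000; V(1,1) = max -> 2.248554
  V(0,0) = exp(-r*dt) * [p*8.582421 + (1-p)*2.248554] = 5.697798; exercise = 3.260000; V(0,0) = max -> 5.697798


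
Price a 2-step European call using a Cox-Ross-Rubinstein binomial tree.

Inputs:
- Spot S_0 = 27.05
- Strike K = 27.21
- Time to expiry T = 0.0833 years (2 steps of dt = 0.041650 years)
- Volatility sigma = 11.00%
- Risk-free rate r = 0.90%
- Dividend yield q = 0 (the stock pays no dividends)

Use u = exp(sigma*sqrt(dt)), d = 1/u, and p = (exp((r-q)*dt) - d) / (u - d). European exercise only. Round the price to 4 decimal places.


Answer: Price = V(0,0) = 0.2733

Derivation:
dt = T/N = 0.041650
u = exp(sigma*sqrt(dt)) = 1.022703; d = 1/u = 0.977801
p = (exp((r-q)*dt) - d) / (u - d) = 0.502738
Discount per step: exp(-r*dt) = 0.999625
Stock lattice S(k, i) with i counting down-moves:
  k=0: S(0,0) = 27.0500
  k=1: S(1,0) = 27.6641; S(1,1) = 26.4495
  k=2: S(2,0) = 28.2922; S(2,1) = 27.0500; S(2,2) = 25.8624
Terminal payoffs V(N, i) = max(S_T - K, 0):
  V(2,0) = 1.082177; V(2,1) = 0.000000; V(2,2) = 0.000000
Backward induction: V(k, i) = exp(-r*dt) * [p * V(k+1, i) + (1-p) * V(k+1, i+1)].
  V(1,0) = exp(-r*dt) * [p*1.082177 + (1-p)*0.000000] = 0.543847
  V(1,1) = exp(-r*dt) * [p*0.000000 + (1-p)*0.000000] = 0.000000
  V(0,0) = exp(-r*dt) * [p*0.543847 + (1-p)*0.000000] = 0.273310


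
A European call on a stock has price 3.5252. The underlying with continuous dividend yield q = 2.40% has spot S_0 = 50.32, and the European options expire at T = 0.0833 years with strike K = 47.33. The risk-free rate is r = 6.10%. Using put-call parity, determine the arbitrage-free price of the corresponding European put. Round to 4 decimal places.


Put-call parity: C - P = S_0 * exp(-qT) - K * exp(-rT).
S_0 * exp(-qT) = 50.3200 * 0.99800280 = 50.21950075
K * exp(-rT) = 47.3300 * 0.99493159 = 47.09011206
P = C - S*exp(-qT) + K*exp(-rT)
P = 3.5252 - 50.21950075 + 47.09011206 = 0.3958

Answer: Put price = 0.3958


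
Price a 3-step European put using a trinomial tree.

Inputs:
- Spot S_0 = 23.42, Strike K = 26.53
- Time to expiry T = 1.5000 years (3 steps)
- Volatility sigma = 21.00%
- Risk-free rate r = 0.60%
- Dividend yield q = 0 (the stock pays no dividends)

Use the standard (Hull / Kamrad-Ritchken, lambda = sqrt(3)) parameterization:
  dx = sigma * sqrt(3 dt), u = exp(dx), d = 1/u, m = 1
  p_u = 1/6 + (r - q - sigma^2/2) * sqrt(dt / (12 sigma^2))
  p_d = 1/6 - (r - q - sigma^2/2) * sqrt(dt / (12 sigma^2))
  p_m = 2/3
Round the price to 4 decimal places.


dt = T/N = 0.500000; dx = sigma*sqrt(3*dt) = 0.257196
u = exp(dx) = 1.293299; d = 1/u = 0.773216
p_u = 0.151066, p_m = 0.666667, p_d = 0.182268
Discount per step: exp(-r*dt) = 0.997004
Stock lattice S(k, j) with j the centered position index:
  k=0: S(0,+0) = 23.4200
  k=1: S(1,-1) = 18.1087; S(1,+0) = 23.4200; S(1,+1) = 30.2891
  k=2: S(2,-2) = 14.0020; S(2,-1) = 18.1087; S(2,+0) = 23.4200; S(2,+1) = 30.2891; S(2,+2) = 39.1728
  k=3: S(3,-3) = 10.8265; S(3,-2) = 14.0020; S(3,-1) = 18.1087; S(3,+0) = 23.4200; S(3,+1) = 30.2891; S(3,+2) = 39.1728; S(3,+3) = 50.6622
Terminal payoffs V(N, j) = max(K - S_T, 0):
  V(3,-3) = 15.703454; V(3,-2) = 12.528037; V(3,-1) = 8.421274; V(3,+0) = 3.110000; V(3,+1) = 0.000000; V(3,+2) = 0.000000; V(3,+3) = 0.000000
Backward induction: V(k, j) = exp(-r*dt) * [p_u * V(k+1, j+1) + p_m * V(k+1, j) + p_d * V(k+1, j-1)]
  V(2,-2) = exp(-r*dt) * [p_u*8.421274 + p_m*12.528037 + p_d*15.703454] = 12.449018
  V(2,-1) = exp(-r*dt) * [p_u*3.110000 + p_m*8.421274 + p_d*12.528037] = 8.342387
  V(2,+0) = exp(-r*dt) * [p_u*0.000000 + p_m*3.110000 + p_d*8.421274] = 3.597450
  V(2,+1) = exp(-r*dt) * [p_u*0.000000 + p_m*0.000000 + p_d*3.110000] = 0.565154
  V(2,+2) = exp(-r*dt) * [p_u*0.000000 + p_m*0.000000 + p_d*0.000000] = 0.000000
  V(1,-1) = exp(-r*dt) * [p_u*3.597450 + p_m*8.342387 + p_d*12.449018] = 8.349011
  V(1,+0) = exp(-r*dt) * [p_u*0.565154 + p_m*3.597450 + p_d*8.342387] = 3.992228
  V(1,+1) = exp(-r*dt) * [p_u*0.000000 + p_m*0.565154 + p_d*3.597450] = 1.029375
  V(0,+0) = exp(-r*dt) * [p_u*1.029375 + p_m*3.992228 + p_d*8.349011] = 4.325746

Answer: Price = V(0,0) = 4.3257


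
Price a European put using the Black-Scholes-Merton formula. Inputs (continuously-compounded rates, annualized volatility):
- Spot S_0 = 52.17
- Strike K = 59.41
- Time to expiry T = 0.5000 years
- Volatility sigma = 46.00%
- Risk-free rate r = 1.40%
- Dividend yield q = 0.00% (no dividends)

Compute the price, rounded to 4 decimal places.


Answer: Price = 11.0955

Derivation:
d1 = (ln(S/K) + (r - q + 0.5*sigma^2) * T) / (sigma * sqrt(T)) = -0.21537533
d2 = d1 - sigma * sqrt(T) = -0.54064445
exp(-rT) = 0.99302444; exp(-qT) = 1.00000000
P = K * exp(-rT) * N(-d2) - S_0 * exp(-qT) * N(-d1)
N(-d1) = 0.58526265; N(-d2) = 0.70562366
P = 59.4100 * 0.99302444 * 0.70562366 - 52.1700 * 1.00000000 * 0.58526265 = 11.0955


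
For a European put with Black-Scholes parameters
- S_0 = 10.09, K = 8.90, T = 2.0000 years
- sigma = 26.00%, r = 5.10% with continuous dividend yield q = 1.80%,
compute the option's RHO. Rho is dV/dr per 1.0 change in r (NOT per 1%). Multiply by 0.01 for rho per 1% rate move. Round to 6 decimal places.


Answer: Rho = -5.916471

Derivation:
d1 = 0.7046415829; d2 = 0.3369460567
phi(d1) = 0.3112376803; exp(-qT) = 0.9646402935; exp(-rT) = 0.9030295517
N(-d2) = 0.3680787825
Rho = -K*T*exp(-rT)*N(-d2) = -8.9000 * 2.0000 * 0.9030295517 * 0.3680787825 = -5.916471


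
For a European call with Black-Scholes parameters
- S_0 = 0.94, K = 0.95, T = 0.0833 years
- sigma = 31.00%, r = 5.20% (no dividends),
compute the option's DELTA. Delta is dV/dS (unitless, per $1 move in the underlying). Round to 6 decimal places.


d1 = -0.0251247273; d2 = -0.1145961194
phi(d1) = 0.3988163837; exp(-qT) = 1.0000000000; exp(-rT) = 0.9956777678
N(d1) = 0.4899777384
Delta = exp(-qT) * N(d1) = 1.0000000000 * 0.4899777384 = 0.489978

Answer: Delta = 0.489978


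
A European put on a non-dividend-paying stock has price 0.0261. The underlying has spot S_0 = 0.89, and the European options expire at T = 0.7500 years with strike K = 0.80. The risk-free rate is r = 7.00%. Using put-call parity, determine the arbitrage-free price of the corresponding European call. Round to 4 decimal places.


Put-call parity: C - P = S_0 * exp(-qT) - K * exp(-rT).
S_0 * exp(-qT) = 0.8900 * 1.00000000 = 0.89000000
K * exp(-rT) = 0.8000 * 0.94885432 = 0.75908346
C = P + S*exp(-qT) - K*exp(-rT)
C = 0.0261 + 0.89000000 - 0.75908346 = 0.1570

Answer: Call price = 0.1570


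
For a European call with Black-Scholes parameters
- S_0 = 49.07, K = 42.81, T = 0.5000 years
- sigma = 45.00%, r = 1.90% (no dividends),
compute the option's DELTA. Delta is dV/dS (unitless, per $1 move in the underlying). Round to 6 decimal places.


d1 = 0.6178577430; d2 = 0.2996596915
phi(d1) = 0.3296207168; exp(-qT) = 1.0000000000; exp(-rT) = 0.9905449824
N(d1) = 0.7316654419
Delta = exp(-qT) * N(d1) = 1.0000000000 * 0.7316654419 = 0.731665

Answer: Delta = 0.731665


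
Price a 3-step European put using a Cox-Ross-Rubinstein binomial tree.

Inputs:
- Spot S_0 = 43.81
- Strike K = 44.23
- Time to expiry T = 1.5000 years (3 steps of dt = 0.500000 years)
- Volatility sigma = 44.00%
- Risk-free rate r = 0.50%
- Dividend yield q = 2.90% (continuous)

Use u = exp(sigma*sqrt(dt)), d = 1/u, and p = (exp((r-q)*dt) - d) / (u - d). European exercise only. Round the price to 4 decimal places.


Answer: Price = V(0,0) = 10.8597

Derivation:
dt = T/N = 0.500000
u = exp(sigma*sqrt(dt)) = 1.364963; d = 1/u = 0.732621
p = (exp((r-q)*dt) - d) / (u - d) = 0.403976
Discount per step: exp(-r*dt) = 0.997503
Stock lattice S(k, i) with i counting down-moves:
  k=0: S(0,0) = 43.8100
  k=1: S(1,0) = 59.7990; S(1,1) = 32.0961
  k=2: S(2,0) = 81.6234; S(2,1) = 43.8100; S(2,2) = 23.5143
  k=3: S(3,0) = 111.4129; S(3,1) = 59.7990; S(3,2) = 32.0961; S(3,3) = 17.2271
Terminal payoffs V(N, i) = max(K - S_T, 0):
  V(3,0) = 0.000000; V(3,1) = 0.000000; V(3,2) = 12.133881; V(3,3) = 27.002944
Backward induction: V(k, i) = exp(-r*dt) * [p * V(k+1, i) + (1-p) * V(k+1, i+1)].
  V(2,0) = exp(-r*dt) * [p*0.000000 + (1-p)*0.000000] = 0.000000
  V(2,1) = exp(-r*dt) * [p*0.000000 + (1-p)*12.133881] = 7.214027
  V(2,2) = exp(-r*dt) * [p*12.133881 + (1-p)*27.002944] = 20.943775
  V(1,0) = exp(-r*dt) * [p*0.000000 + (1-p)*7.214027] = 4.288997
  V(1,1) = exp(-r*dt) * [p*7.214027 + (1-p)*20.943775] = 15.358841
  V(0,0) = exp(-r*dt) * [p*4.288997 + (1-p)*15.358841] = 10.859706


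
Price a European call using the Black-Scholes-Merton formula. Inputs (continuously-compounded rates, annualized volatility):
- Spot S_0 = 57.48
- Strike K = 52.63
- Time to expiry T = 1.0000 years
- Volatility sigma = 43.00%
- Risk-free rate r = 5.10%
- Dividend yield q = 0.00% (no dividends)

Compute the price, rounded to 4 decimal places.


Answer: Price = 13.3496

Derivation:
d1 = (ln(S/K) + (r - q + 0.5*sigma^2) * T) / (sigma * sqrt(T)) = 0.53860642
d2 = d1 - sigma * sqrt(T) = 0.10860642
exp(-rT) = 0.95027867; exp(-qT) = 1.00000000
C = S_0 * exp(-qT) * N(d1) - K * exp(-rT) * N(d2)
N(d1) = 0.70492077; N(d2) = 0.54324267
C = 57.4800 * 1.00000000 * 0.70492077 - 52.6300 * 0.95027867 * 0.54324267 = 13.3496


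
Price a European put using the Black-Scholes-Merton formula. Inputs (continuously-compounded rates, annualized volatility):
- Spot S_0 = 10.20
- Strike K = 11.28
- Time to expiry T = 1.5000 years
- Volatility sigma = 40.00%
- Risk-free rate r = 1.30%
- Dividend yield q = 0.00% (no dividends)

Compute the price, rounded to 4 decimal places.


Answer: Price = 2.5158

Derivation:
d1 = (ln(S/K) + (r - q + 0.5*sigma^2) * T) / (sigma * sqrt(T)) = 0.07931545
d2 = d1 - sigma * sqrt(T) = -0.41058250
exp(-rT) = 0.98068890; exp(-qT) = 1.00000000
P = K * exp(-rT) * N(-d2) - S_0 * exp(-qT) * N(-d1)
N(-d1) = 0.46839086; N(-d2) = 0.65931065
P = 11.2800 * 0.98068890 * 0.65931065 - 10.2000 * 1.00000000 * 0.46839086 = 2.5158


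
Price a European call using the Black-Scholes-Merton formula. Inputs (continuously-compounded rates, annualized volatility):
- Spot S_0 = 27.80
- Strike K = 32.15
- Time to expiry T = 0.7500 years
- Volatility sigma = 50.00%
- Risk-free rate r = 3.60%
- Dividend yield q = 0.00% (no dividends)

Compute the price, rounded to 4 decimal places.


Answer: Price = 3.5026

Derivation:
d1 = (ln(S/K) + (r - q + 0.5*sigma^2) * T) / (sigma * sqrt(T)) = -0.05687230
d2 = d1 - sigma * sqrt(T) = -0.48988501
exp(-rT) = 0.97336124; exp(-qT) = 1.00000000
C = S_0 * exp(-qT) * N(d1) - K * exp(-rT) * N(d2)
N(d1) = 0.47732346; N(d2) = 0.31210764
C = 27.8000 * 1.00000000 * 0.47732346 - 32.1500 * 0.97336124 * 0.31210764 = 3.5026


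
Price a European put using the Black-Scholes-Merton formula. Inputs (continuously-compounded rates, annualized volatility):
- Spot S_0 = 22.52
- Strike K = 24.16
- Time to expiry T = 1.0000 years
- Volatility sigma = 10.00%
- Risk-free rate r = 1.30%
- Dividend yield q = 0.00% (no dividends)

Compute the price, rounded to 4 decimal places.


d1 = (ln(S/K) + (r - q + 0.5*sigma^2) * T) / (sigma * sqrt(T)) = -0.52294570
d2 = d1 - sigma * sqrt(T) = -0.62294570
exp(-rT) = 0.98708414; exp(-qT) = 1.00000000
P = K * exp(-rT) * N(-d2) - S_0 * exp(-qT) * N(-d1)
N(-d1) = 0.69949398; N(-d2) = 0.73333990
P = 24.1600 * 0.98708414 * 0.73333990 - 22.5200 * 1.00000000 * 0.69949398 = 1.7361

Answer: Price = 1.7361


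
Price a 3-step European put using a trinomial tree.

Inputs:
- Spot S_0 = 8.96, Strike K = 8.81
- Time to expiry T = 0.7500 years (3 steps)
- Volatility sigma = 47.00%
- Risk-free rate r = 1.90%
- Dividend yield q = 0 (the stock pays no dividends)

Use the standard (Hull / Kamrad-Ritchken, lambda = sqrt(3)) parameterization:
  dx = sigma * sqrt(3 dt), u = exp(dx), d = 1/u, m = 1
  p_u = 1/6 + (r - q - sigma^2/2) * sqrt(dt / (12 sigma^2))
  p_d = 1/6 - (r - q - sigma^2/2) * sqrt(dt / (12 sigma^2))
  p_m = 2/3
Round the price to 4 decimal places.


dt = T/N = 0.250000; dx = sigma*sqrt(3*dt) = 0.407032
u = exp(dx) = 1.502352; d = 1/u = 0.665623
p_u = 0.138582, p_m = 0.666667, p_d = 0.194751
Discount per step: exp(-r*dt) = 0.995261
Stock lattice S(k, j) with j the centered position index:
  k=0: S(0,+0) = 8.9600
  k=1: S(1,-1) = 5.9640; S(1,+0) = 8.9600; S(1,+1) = 13.4611
  k=2: S(2,-2) = 3.9698; S(2,-1) = 5.9640; S(2,+0) = 8.9600; S(2,+1) = 13.4611; S(2,+2) = 20.2233
  k=3: S(3,-3) = 2.6424; S(3,-2) = 3.9698; S(3,-1) = 5.9640; S(3,+0) = 8.9600; S(3,+1) = 13.4611; S(3,+2) = 20.2233; S(3,+3) = 30.3825
Terminal payoffs V(N, j) = max(K - S_T, 0):
  V(3,-3) = 6.167635; V(3,-2) = 4.840237; V(3,-1) = 2.846019; V(3,+0) = 0.000000; V(3,+1) = 0.000000; V(3,+2) = 0.000000; V(3,+3) = 0.000000
Backward induction: V(k, j) = exp(-r*dt) * [p_u * V(k+1, j+1) + p_m * V(k+1, j) + p_d * V(k+1, j-1)]
  V(2,-2) = exp(-r*dt) * [p_u*2.846019 + p_m*4.840237 + p_d*6.167635] = 4.799534
  V(2,-1) = exp(-r*dt) * [p_u*0.000000 + p_m*2.846019 + p_d*4.840237] = 2.826529
  V(2,+0) = exp(-r*dt) * [p_u*0.000000 + p_m*0.000000 + p_d*2.846019] = 0.551639
  V(2,+1) = exp(-r*dt) * [p_u*0.000000 + p_m*0.000000 + p_d*0.000000] = 0.000000
  V(2,+2) = exp(-r*dt) * [p_u*0.000000 + p_m*0.000000 + p_d*0.000000] = 0.000000
  V(1,-1) = exp(-r*dt) * [p_u*0.551639 + p_m*2.826529 + p_d*4.799534] = 2.881793
  V(1,+0) = exp(-r*dt) * [p_u*0.000000 + p_m*0.551639 + p_d*2.826529] = 0.913877
  V(1,+1) = exp(-r*dt) * [p_u*0.000000 + p_m*0.000000 + p_d*0.551639] = 0.106923
  V(0,+0) = exp(-r*dt) * [p_u*0.106923 + p_m*0.913877 + p_d*2.881793] = 1.179685

Answer: Price = V(0,0) = 1.1797


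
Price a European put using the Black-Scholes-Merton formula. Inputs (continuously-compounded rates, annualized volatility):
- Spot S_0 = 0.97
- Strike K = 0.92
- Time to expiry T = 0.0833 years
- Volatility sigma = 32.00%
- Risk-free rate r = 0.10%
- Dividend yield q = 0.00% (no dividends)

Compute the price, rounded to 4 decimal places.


d1 = (ln(S/K) + (r - q + 0.5*sigma^2) * T) / (sigma * sqrt(T)) = 0.62009713
d2 = d1 - sigma * sqrt(T) = 0.52773956
exp(-rT) = 0.99991670; exp(-qT) = 1.00000000
P = K * exp(-rT) * N(-d2) - S_0 * exp(-qT) * N(-d1)
N(-d1) = 0.26759692; N(-d2) = 0.29884006
P = 0.9200 * 0.99991670 * 0.29884006 - 0.9700 * 1.00000000 * 0.26759692 = 0.0153

Answer: Price = 0.0153


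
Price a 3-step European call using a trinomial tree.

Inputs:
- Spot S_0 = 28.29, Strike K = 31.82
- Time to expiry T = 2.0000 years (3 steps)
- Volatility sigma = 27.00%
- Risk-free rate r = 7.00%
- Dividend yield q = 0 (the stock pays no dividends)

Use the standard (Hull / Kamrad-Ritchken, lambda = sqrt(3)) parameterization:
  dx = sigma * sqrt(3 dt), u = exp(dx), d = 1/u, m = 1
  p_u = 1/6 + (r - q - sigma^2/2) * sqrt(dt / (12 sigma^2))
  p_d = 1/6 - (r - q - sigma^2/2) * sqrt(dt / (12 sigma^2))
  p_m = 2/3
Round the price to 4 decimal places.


Answer: Price = V(0,0) = 4.6212

Derivation:
dt = T/N = 0.666667; dx = sigma*sqrt(3*dt) = 0.381838
u = exp(dx) = 1.464974; d = 1/u = 0.682606
p_u = 0.195955, p_m = 0.666667, p_d = 0.137378
Discount per step: exp(-r*dt) = 0.954405
Stock lattice S(k, j) with j the centered position index:
  k=0: S(0,+0) = 28.2900
  k=1: S(1,-1) = 19.3109; S(1,+0) = 28.2900; S(1,+1) = 41.4441
  k=2: S(2,-2) = 13.1817; S(2,-1) = 19.3109; S(2,+0) = 28.2900; S(2,+1) = 41.4441; S(2,+2) = 60.7146
  k=3: S(3,-3) = 8.9979; S(3,-2) = 13.1817; S(3,-1) = 19.3109; S(3,+0) = 28.2900; S(3,+1) = 41.4441; S(3,+2) = 60.7146; S(3,+3) = 88.9453
Terminal payoffs V(N, j) = max(S_T - K, 0):
  V(3,-3) = 0.000000; V(3,-2) = 0.000000; V(3,-1) = 0.000000; V(3,+0) = 0.000000; V(3,+1) = 9.624121; V(3,+2) = 28.894570; V(3,+3) = 57.125282
Backward induction: V(k, j) = exp(-r*dt) * [p_u * V(k+1, j+1) + p_m * V(k+1, j) + p_d * V(k+1, j-1)]
  V(2,-2) = exp(-r*dt) * [p_u*0.000000 + p_m*0.000000 + p_d*0.000000] = 0.000000
  V(2,-1) = exp(-r*dt) * [p_u*0.000000 + p_m*0.000000 + p_d*0.000000] = 0.000000
  V(2,+0) = exp(-r*dt) * [p_u*9.624121 + p_m*0.000000 + p_d*0.000000] = 1.799907
  V(2,+1) = exp(-r*dt) * [p_u*28.894570 + p_m*9.624121 + p_d*0.000000] = 11.527417
  V(2,+2) = exp(-r*dt) * [p_u*57.125282 + p_m*28.894570 + p_d*9.624121] = 30.330214
  V(1,-1) = exp(-r*dt) * [p_u*1.799907 + p_m*0.000000 + p_d*0.000000] = 0.336619
  V(1,+0) = exp(-r*dt) * [p_u*11.527417 + p_m*1.799907 + p_d*0.000000] = 3.301089
  V(1,+1) = exp(-r*dt) * [p_u*30.330214 + p_m*11.527417 + p_d*1.799907] = 13.242916
  V(0,+0) = exp(-r*dt) * [p_u*13.242916 + p_m*3.301089 + p_d*0.336619] = 4.621216


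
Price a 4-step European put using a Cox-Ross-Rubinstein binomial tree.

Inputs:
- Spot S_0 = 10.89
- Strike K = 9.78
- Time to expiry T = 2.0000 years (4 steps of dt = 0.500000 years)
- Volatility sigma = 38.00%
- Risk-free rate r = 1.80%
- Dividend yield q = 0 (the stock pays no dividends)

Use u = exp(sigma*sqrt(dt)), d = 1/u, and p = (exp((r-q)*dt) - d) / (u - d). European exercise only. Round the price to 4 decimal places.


dt = T/N = 0.500000
u = exp(sigma*sqrt(dt)) = 1.308263; d = 1/u = 0.764372
p = (exp((r-q)*dt) - d) / (u - d) = 0.449848
Discount per step: exp(-r*dt) = 0.991040
Stock lattice S(k, i) with i counting down-moves:
  k=0: S(0,0) = 10.8900
  k=1: S(1,0) = 14.2470; S(1,1) = 8.3240
  k=2: S(2,0) = 18.6388; S(2,1) = 10.8900; S(2,2) = 6.3626
  k=3: S(3,0) = 24.3845; S(3,1) = 14.2470; S(3,2) = 8.3240; S(3,3) = 4.8634
  k=4: S(4,0) = 31.9013; S(4,1) = 18.6388; S(4,2) = 10.8900; S(4,3) = 6.3626; S(4,4) = 3.7175
Terminal payoffs V(N, i) = max(K - S_T, 0):
  V(4,0) = 0.000000; V(4,1) = 0.000000; V(4,2) = 0.000000; V(4,3) = 3.417357; V(4,4) = 6.062533
Backward induction: V(k, i) = exp(-r*dt) * [p * V(k+1, i) + (1-p) * V(k+1, i+1)].
  V(3,0) = exp(-r*dt) * [p*0.000000 + (1-p)*0.000000] = 0.000000
  V(3,1) = exp(-r*dt) * [p*0.000000 + (1-p)*0.000000] = 0.000000
  V(3,2) = exp(-r*dt) * [p*0.000000 + (1-p)*3.417357] = 1.863221
  V(3,3) = exp(-r*dt) * [p*3.417357 + (1-p)*6.062533] = 4.828949
  V(2,0) = exp(-r*dt) * [p*0.000000 + (1-p)*0.000000] = 0.000000
  V(2,1) = exp(-r*dt) * [p*0.000000 + (1-p)*1.863221] = 1.015870
  V(2,2) = exp(-r*dt) * [p*1.863221 + (1-p)*4.828949] = 3.463509
  V(1,0) = exp(-r*dt) * [p*0.000000 + (1-p)*1.015870] = 0.553875
  V(1,1) = exp(-r*dt) * [p*1.015870 + (1-p)*3.463509] = 2.341276
  V(0,0) = exp(-r*dt) * [p*0.553875 + (1-p)*2.341276] = 1.523444

Answer: Price = V(0,0) = 1.5234


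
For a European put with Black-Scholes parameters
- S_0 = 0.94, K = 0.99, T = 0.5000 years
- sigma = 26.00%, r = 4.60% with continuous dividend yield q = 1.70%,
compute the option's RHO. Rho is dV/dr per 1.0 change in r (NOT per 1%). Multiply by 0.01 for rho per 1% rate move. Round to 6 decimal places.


Answer: Rho = -0.297978

Derivation:
d1 = -0.1110977230; d2 = -0.2949454861
phi(d1) = 0.3964878485; exp(-qT) = 0.9915360229; exp(-rT) = 0.9772624838
N(-d2) = 0.6159822381
Rho = -K*T*exp(-rT)*N(-d2) = -0.9900 * 0.5000 * 0.9772624838 * 0.6159822381 = -0.297978


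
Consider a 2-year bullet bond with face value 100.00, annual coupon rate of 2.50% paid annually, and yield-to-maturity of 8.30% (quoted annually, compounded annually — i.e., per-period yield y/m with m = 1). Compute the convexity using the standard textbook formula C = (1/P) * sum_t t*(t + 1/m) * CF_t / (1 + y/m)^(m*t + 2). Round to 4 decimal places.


Answer: Convexity = 5.0278

Derivation:
Coupon per period c = face * coupon_rate / m = 2.500000
Periods per year m = 1; per-period yield y/m = 0.083000
Number of cashflows N = 2
Cashflows (t years, CF_t, discount factor 1/(1+y/m)^(m*t), PV):
  t = 1.0000: CF_t = 2.500000, DF = 0.923361, PV = 2.308403
  t = 2.0000: CF_t = 102.500000, DF = 0.852596, PV = 87.391049
Price P = sum_t PV_t = 89.699452
Convexity numerator sum_t t*(t + 1/m) * CF_t / (1+y/m)^(m*t + 2):
  t = 1.0000: term = 3.936268
  t = 2.0000: term = 447.055343
Convexity = (1/P) * sum = 450.991610 / 89.699452 = 5.027808


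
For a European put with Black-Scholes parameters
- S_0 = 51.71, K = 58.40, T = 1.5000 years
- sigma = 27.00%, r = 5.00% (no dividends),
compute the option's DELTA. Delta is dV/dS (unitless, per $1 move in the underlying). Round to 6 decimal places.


Answer: Delta = -0.490337

Derivation:
d1 = 0.0242236288; d2 = -0.3064574865
phi(d1) = 0.3988252511; exp(-qT) = 1.0000000000; exp(-rT) = 0.9277434863
N(-d1) = 0.4903371153
Delta = -exp(-qT) * N(-d1) = -1.0000000000 * 0.4903371153 = -0.490337


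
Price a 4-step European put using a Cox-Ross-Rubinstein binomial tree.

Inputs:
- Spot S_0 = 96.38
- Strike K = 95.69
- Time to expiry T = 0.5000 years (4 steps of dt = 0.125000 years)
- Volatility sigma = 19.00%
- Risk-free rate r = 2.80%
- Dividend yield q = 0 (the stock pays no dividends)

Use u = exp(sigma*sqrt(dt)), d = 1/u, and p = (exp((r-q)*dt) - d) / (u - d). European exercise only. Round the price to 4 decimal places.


dt = T/N = 0.125000
u = exp(sigma*sqrt(dt)) = 1.069483; d = 1/u = 0.935031
p = (exp((r-q)*dt) - d) / (u - d) = 0.509290
Discount per step: exp(-r*dt) = 0.996506
Stock lattice S(k, i) with i counting down-moves:
  k=0: S(0,0) = 96.3800
  k=1: S(1,0) = 103.0767; S(1,1) = 90.1183
  k=2: S(2,0) = 110.2388; S(2,1) = 96.3800; S(2,2) = 84.2635
  k=3: S(3,0) = 117.8985; S(3,1) = 103.0767; S(3,2) = 90.1183; S(3,3) = 78.7890
  k=4: S(4,0) = 126.0904; S(4,1) = 110.2388; S(4,2) = 96.3800; S(4,3) = 84.2635; S(4,4) = 73.6702
Terminal payoffs V(N, i) = max(K - S_T, 0):
  V(4,0) = 0.000000; V(4,1) = 0.000000; V(4,2) = 0.000000; V(4,3) = 11.426531; V(4,4) = 22.019818
Backward induction: V(k, i) = exp(-r*dt) * [p * V(k+1, i) + (1-p) * V(k+1, i+1)].
  V(3,0) = exp(-r*dt) * [p*0.000000 + (1-p)*0.000000] = 0.000000
  V(3,1) = exp(-r*dt) * [p*0.000000 + (1-p)*0.000000] = 0.000000
  V(3,2) = exp(-r*dt) * [p*0.000000 + (1-p)*11.426531] = 5.587524
  V(3,3) = exp(-r*dt) * [p*11.426531 + (1-p)*22.019818] = 16.566679
  V(2,0) = exp(-r*dt) * [p*0.000000 + (1-p)*0.000000] = 0.000000
  V(2,1) = exp(-r*dt) * [p*0.000000 + (1-p)*5.587524] = 2.732275
  V(2,2) = exp(-r*dt) * [p*5.587524 + (1-p)*16.566679] = 10.936761
  V(1,0) = exp(-r*dt) * [p*0.000000 + (1-p)*2.732275] = 1.336071
  V(1,1) = exp(-r*dt) * [p*2.732275 + (1-p)*10.936761] = 6.734687
  V(0,0) = exp(-r*dt) * [p*1.336071 + (1-p)*6.734687] = 3.971303

Answer: Price = V(0,0) = 3.9713


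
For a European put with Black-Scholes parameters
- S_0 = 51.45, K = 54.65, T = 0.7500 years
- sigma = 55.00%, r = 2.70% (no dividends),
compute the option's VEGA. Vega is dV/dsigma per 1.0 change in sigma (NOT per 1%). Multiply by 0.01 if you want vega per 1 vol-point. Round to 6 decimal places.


Answer: Vega = 17.566155

Derivation:
d1 = 0.1539924335; d2 = -0.3223215386
phi(d1) = 0.3942400197; exp(-qT) = 1.0000000000; exp(-rT) = 0.9799536543
Vega = S * exp(-qT) * phi(d1) * sqrt(T) = 51.4500 * 1.0000000000 * 0.3942400197 * 0.8660254038 = 17.566155


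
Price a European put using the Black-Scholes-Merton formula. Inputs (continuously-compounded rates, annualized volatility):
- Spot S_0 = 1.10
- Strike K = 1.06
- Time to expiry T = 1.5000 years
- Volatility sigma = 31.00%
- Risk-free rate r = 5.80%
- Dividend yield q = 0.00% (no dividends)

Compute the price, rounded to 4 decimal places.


d1 = (ln(S/K) + (r - q + 0.5*sigma^2) * T) / (sigma * sqrt(T)) = 0.51654279
d2 = d1 - sigma * sqrt(T) = 0.13687188
exp(-rT) = 0.91667710; exp(-qT) = 1.00000000
P = K * exp(-rT) * N(-d2) - S_0 * exp(-qT) * N(-d1)
N(-d1) = 0.30273768; N(-d2) = 0.44556603
P = 1.0600 * 0.91667710 * 0.44556603 - 1.1000 * 1.00000000 * 0.30273768 = 0.0999

Answer: Price = 0.0999


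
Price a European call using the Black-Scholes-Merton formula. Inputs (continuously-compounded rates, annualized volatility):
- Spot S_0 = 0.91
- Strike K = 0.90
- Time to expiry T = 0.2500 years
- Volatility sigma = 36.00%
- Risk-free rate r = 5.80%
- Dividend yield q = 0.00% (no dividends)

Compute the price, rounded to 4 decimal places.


d1 = (ln(S/K) + (r - q + 0.5*sigma^2) * T) / (sigma * sqrt(T)) = 0.23194353
d2 = d1 - sigma * sqrt(T) = 0.05194353
exp(-rT) = 0.98560462; exp(-qT) = 1.00000000
C = S_0 * exp(-qT) * N(d1) - K * exp(-rT) * N(d2)
N(d1) = 0.59170906; N(d2) = 0.52071316
C = 0.9100 * 1.00000000 * 0.59170906 - 0.9000 * 0.98560462 * 0.52071316 = 0.0766

Answer: Price = 0.0766


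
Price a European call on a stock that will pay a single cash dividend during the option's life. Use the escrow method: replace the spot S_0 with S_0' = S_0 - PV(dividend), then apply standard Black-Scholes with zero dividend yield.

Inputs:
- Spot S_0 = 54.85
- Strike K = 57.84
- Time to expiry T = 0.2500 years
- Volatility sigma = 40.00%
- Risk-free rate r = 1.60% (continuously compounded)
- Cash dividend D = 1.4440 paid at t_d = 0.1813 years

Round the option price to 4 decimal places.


Answer: Price = 2.6338

Derivation:
PV(D) = D * exp(-r * t_d) = 1.4440 * 0.99710340 = 1.43981731
S_0' = S_0 - PV(D) = 54.8500 - 1.43981731 = 53.41018269
d1 = (ln(S_0'/K) + (r + sigma^2/2)*T) / (sigma*sqrt(T)) = -0.27839582
d2 = d1 - sigma*sqrt(T) = -0.47839582
exp(-rT) = 0.99600799
N(d1) = 0.39035427; N(d2) = 0.31618426
C = S_0' * N(d1) - K * exp(-rT) * N(d2) = 53.41018269 * 0.39035427 - 57.8400 * 0.99600799 * 0.31618426 = 2.6338


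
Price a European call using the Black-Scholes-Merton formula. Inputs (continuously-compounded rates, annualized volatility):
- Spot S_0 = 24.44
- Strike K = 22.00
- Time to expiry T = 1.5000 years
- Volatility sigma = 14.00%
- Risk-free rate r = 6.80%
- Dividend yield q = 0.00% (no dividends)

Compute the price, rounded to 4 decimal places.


d1 = (ln(S/K) + (r - q + 0.5*sigma^2) * T) / (sigma * sqrt(T)) = 1.29402275
d2 = d1 - sigma * sqrt(T) = 1.12255846
exp(-rT) = 0.90302955; exp(-qT) = 1.00000000
C = S_0 * exp(-qT) * N(d1) - K * exp(-rT) * N(d2)
N(d1) = 0.90217122; N(d2) = 0.86918747
C = 24.4400 * 1.00000000 * 0.90217122 - 22.0000 * 0.90302955 * 0.86918747 = 4.7812

Answer: Price = 4.7812


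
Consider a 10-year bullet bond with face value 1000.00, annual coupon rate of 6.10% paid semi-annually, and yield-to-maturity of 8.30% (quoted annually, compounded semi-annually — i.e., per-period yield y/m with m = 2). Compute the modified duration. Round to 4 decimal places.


Coupon per period c = face * coupon_rate / m = 30.500000
Periods per year m = 2; per-period yield y/m = 0.041500
Number of cashflows N = 20
Cashflows (t years, CF_t, discount factor 1/(1+y/m)^(m*t), PV):
  t = 0.5000: CF_t = 30.500000, DF = 0.960154, PV = 29.284686
  t = 1.0000: CF_t = 30.500000, DF = 0.921895, PV = 28.117797
  t = 1.5000: CF_t = 30.500000, DF = 0.885161, PV = 26.997405
  t = 2.0000: CF_t = 30.500000, DF = 0.849890, PV = 25.921656
  t = 2.5000: CF_t = 30.500000, DF = 0.816025, PV = 24.888772
  t = 3.0000: CF_t = 30.500000, DF = 0.783510, PV = 23.897045
  t = 3.5000: CF_t = 30.500000, DF = 0.752290, PV = 22.944834
  t = 4.0000: CF_t = 30.500000, DF = 0.722314, PV = 22.030565
  t = 4.5000: CF_t = 30.500000, DF = 0.693532, PV = 21.152727
  t = 5.0000: CF_t = 30.500000, DF = 0.665897, PV = 20.309868
  t = 5.5000: CF_t = 30.500000, DF = 0.639364, PV = 19.500593
  t = 6.0000: CF_t = 30.500000, DF = 0.613887, PV = 18.723565
  t = 6.5000: CF_t = 30.500000, DF = 0.589426, PV = 17.977499
  t = 7.0000: CF_t = 30.500000, DF = 0.565940, PV = 17.261161
  t = 7.5000: CF_t = 30.500000, DF = 0.543389, PV = 16.573366
  t = 8.0000: CF_t = 30.500000, DF = 0.521737, PV = 15.912978
  t = 8.5000: CF_t = 30.500000, DF = 0.500948, PV = 15.278903
  t = 9.0000: CF_t = 30.500000, DF = 0.480987, PV = 14.670094
  t = 9.5000: CF_t = 30.500000, DF = 0.461821, PV = 14.085544
  t = 10.0000: CF_t = 1030.500000, DF = 0.443419, PV = 456.943507
Price P = sum_t PV_t = 852.472565
First compute Macaulay numerator sum_t t * PV_t:
  t * PV_t at t = 0.5000: 14.642343
  t * PV_t at t = 1.0000: 28.117797
  t * PV_t at t = 1.5000: 40.496107
  t * PV_t at t = 2.0000: 51.843312
  t * PV_t at t = 2.5000: 62.221930
  t * PV_t at t = 3.0000: 71.691134
  t * PV_t at t = 3.5000: 80.306919
  t * PV_t at t = 4.0000: 88.122262
  t * PV_t at t = 4.5000: 95.187273
  t * PV_t at t = 5.0000: 101.549339
  t * PV_t at t = 5.5000: 107.253263
  t * PV_t at t = 6.0000: 112.341391
  t * PV_t at t = 6.5000: 116.853744
  t * PV_t at t = 7.0000: 120.828126
  t * PV_t at t = 7.5000: 124.300246
  t * PV_t at t = 8.0000: 127.303821
  t * PV_t at t = 8.5000: 129.870676
  t * PV_t at t = 9.0000: 132.030848
  t * PV_t at t = 9.5000: 133.812669
  t * PV_t at t = 10.0000: 4569.435069
Macaulay duration D = 6308.208267 / 852.472565 = 7.399896
Modified duration = D / (1 + y/m) = 7.399896 / (1 + 0.041500) = 7.105037

Answer: Modified duration = 7.1050


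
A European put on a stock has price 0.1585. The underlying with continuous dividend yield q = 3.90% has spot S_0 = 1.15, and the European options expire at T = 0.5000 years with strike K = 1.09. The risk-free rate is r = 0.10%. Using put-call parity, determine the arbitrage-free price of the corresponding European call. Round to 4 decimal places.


Answer: Call price = 0.1968

Derivation:
Put-call parity: C - P = S_0 * exp(-qT) - K * exp(-rT).
S_0 * exp(-qT) = 1.1500 * 0.98068890 = 1.12779223
K * exp(-rT) = 1.0900 * 0.99950012 = 1.08945514
C = P + S*exp(-qT) - K*exp(-rT)
C = 0.1585 + 1.12779223 - 1.08945514 = 0.1968


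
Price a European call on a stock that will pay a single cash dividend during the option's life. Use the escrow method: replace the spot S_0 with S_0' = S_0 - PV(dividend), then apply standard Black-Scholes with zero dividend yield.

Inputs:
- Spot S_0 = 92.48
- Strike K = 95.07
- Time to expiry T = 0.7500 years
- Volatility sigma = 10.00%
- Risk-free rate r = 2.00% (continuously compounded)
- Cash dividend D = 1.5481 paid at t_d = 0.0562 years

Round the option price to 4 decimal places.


Answer: Price = 2.0101

Derivation:
PV(D) = D * exp(-r * t_d) = 1.5481 * 0.99887663 = 1.54636091
S_0' = S_0 - PV(D) = 92.4800 - 1.54636091 = 90.93363909
d1 = (ln(S_0'/K) + (r + sigma^2/2)*T) / (sigma*sqrt(T)) = -0.29714443
d2 = d1 - sigma*sqrt(T) = -0.38374697
exp(-rT) = 0.98511194
N(d1) = 0.38317812; N(d2) = 0.35058300
C = S_0' * N(d1) - K * exp(-rT) * N(d2) = 90.93363909 * 0.38317812 - 95.0700 * 0.98511194 * 0.35058300 = 2.0101


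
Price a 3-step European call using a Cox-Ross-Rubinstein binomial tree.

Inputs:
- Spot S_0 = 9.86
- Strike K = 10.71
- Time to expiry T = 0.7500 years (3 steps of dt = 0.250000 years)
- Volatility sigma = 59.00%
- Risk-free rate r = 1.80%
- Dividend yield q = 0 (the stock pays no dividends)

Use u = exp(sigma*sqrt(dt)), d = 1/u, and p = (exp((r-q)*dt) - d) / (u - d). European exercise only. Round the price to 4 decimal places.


dt = T/N = 0.250000
u = exp(sigma*sqrt(dt)) = 1.343126; d = 1/u = 0.744532
p = (exp((r-q)*dt) - d) / (u - d) = 0.434315
Discount per step: exp(-r*dt) = 0.995510
Stock lattice S(k, i) with i counting down-moves:
  k=0: S(0,0) = 9.8600
  k=1: S(1,0) = 13.2432; S(1,1) = 7.3411
  k=2: S(2,0) = 17.7873; S(2,1) = 9.8600; S(2,2) = 5.4657
  k=3: S(3,0) = 23.8906; S(3,1) = 13.2432; S(3,2) = 7.3411; S(3,3) = 4.0694
Terminal payoffs V(N, i) = max(S_T - K, 0):
  V(3,0) = 13.180626; V(3,1) = 2.533226; V(3,2) = 0.000000; V(3,3) = 0.000000
Backward induction: V(k, i) = exp(-r*dt) * [p * V(k+1, i) + (1-p) * V(k+1, i+1)].
  V(2,0) = exp(-r*dt) * [p*13.180626 + (1-p)*2.533226] = 7.125412
  V(2,1) = exp(-r*dt) * [p*2.533226 + (1-p)*0.000000] = 1.095278
  V(2,2) = exp(-r*dt) * [p*0.000000 + (1-p)*0.000000] = 0.000000
  V(1,0) = exp(-r*dt) * [p*7.125412 + (1-p)*1.095278] = 3.697578
  V(1,1) = exp(-r*dt) * [p*1.095278 + (1-p)*0.000000] = 0.473559
  V(0,0) = exp(-r*dt) * [p*3.697578 + (1-p)*0.473559] = 1.865385

Answer: Price = V(0,0) = 1.8654


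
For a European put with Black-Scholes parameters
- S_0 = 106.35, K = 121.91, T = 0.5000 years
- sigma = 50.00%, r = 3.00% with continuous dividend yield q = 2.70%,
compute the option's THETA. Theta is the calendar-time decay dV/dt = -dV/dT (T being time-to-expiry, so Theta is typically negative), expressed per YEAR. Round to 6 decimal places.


d1 = -0.2051953902; d2 = -0.5587487808
phi(d1) = 0.3906313091; exp(-qT) = 0.9865907163; exp(-rT) = 0.9851119396
Theta = -S*exp(-qT)*phi(d1)*sigma/(2*sqrt(T)) + r*K*exp(-rT)*N(-d2) - q*S*exp(-qT)*N(-d1)
N(-d1) = 0.5812902645; N(-d2) = 0.7118334087; sqrt(T) = 0.7071067812
Term 1 = -106.3500 * 0.9865907163 * 0.3906313091 * 0.5000 / (2 * 0.7071067812) = -14.4909405346
Term 2 = 0.0300 * 121.9100 * 0.9851119396 * 0.7118334087 = 2.5646289230
Term 3 = -0.0270 * 106.3500 * 0.9865907163 * 0.5812902645 = -1.6467638787
Theta = -14.4909405346 + (2.5646289230) + (-1.6467638787) = -13.573075

Answer: Theta = -13.573075


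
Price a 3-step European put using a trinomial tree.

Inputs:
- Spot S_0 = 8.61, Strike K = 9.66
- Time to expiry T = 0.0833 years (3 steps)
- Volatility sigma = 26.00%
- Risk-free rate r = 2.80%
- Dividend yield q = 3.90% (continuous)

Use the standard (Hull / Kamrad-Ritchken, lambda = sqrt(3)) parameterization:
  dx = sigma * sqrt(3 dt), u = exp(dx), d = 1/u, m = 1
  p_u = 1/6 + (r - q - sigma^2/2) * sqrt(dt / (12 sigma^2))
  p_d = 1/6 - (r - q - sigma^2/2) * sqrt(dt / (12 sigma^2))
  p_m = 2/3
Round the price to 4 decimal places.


Answer: Price = V(0,0) = 1.0771

Derivation:
dt = T/N = 0.027767; dx = sigma*sqrt(3*dt) = 0.075041
u = exp(dx) = 1.077928; d = 1/u = 0.927706
p_u = 0.158378, p_m = 0.666667, p_d = 0.174955
Discount per step: exp(-r*dt) = 0.999223
Stock lattice S(k, j) with j the centered position index:
  k=0: S(0,+0) = 8.6100
  k=1: S(1,-1) = 7.9875; S(1,+0) = 8.6100; S(1,+1) = 9.2810
  k=2: S(2,-2) = 7.4101; S(2,-1) = 7.9875; S(2,+0) = 8.6100; S(2,+1) = 9.2810; S(2,+2) = 10.0042
  k=3: S(3,-3) = 6.8744; S(3,-2) = 7.4101; S(3,-1) = 7.9875; S(3,+0) = 8.6100; S(3,+1) = 9.2810; S(3,+2) = 10.0042; S(3,+3) = 10.7838
Terminal payoffs V(N, j) = max(K - S_T, 0):
  V(3,-3) = 2.785611; V(3,-2) = 2.249905; V(3,-1) = 1.672452; V(3,+0) = 1.050000; V(3,+1) = 0.379041; V(3,+2) = 0.000000; V(3,+3) = 0.000000
Backward induction: V(k, j) = exp(-r*dt) * [p_u * V(k+1, j+1) + p_m * V(k+1, j) + p_d * V(k+1, j-1)]
  V(2,-2) = exp(-r*dt) * [p_u*1.672452 + p_m*2.249905 + p_d*2.785611] = 2.250423
  V(2,-1) = exp(-r*dt) * [p_u*1.050000 + p_m*1.672452 + p_d*2.249905] = 1.673596
  V(2,+0) = exp(-r*dt) * [p_u*0.379041 + p_m*1.050000 + p_d*1.672452] = 1.051818
  V(2,+1) = exp(-r*dt) * [p_u*0.000000 + p_m*0.379041 + p_d*1.050000] = 0.436058
  V(2,+2) = exp(-r*dt) * [p_u*0.000000 + p_m*0.000000 + p_d*0.379041] = 0.066264
  V(1,-1) = exp(-r*dt) * [p_u*1.051818 + p_m*1.673596 + p_d*2.250423] = 1.674736
  V(1,+0) = exp(-r*dt) * [p_u*0.436058 + p_m*1.051818 + p_d*1.673596] = 1.062252
  V(1,+1) = exp(-r*dt) * [p_u*0.066264 + p_m*0.436058 + p_d*1.051818] = 0.484844
  V(0,+0) = exp(-r*dt) * [p_u*0.484844 + p_m*1.062252 + p_d*1.674736] = 1.077123


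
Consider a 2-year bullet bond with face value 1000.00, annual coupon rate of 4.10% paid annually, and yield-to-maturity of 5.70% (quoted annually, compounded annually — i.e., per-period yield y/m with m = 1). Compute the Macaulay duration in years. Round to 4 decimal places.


Answer: Macaulay duration = 1.9600 years

Derivation:
Coupon per period c = face * coupon_rate / m = 41.000000
Periods per year m = 1; per-period yield y/m = 0.057000
Number of cashflows N = 2
Cashflows (t years, CF_t, discount factor 1/(1+y/m)^(m*t), PV):
  t = 1.0000: CF_t = 41.000000, DF = 0.946074, PV = 38.789026
  t = 2.0000: CF_t = 1041.000000, DF = 0.895056, PV = 931.752904
Price P = sum_t PV_t = 970.541929
Macaulay numerator sum_t t * PV_t:
  t * PV_t at t = 1.0000: 38.789026
  t * PV_t at t = 2.0000: 1863.505808
Macaulay duration D = (sum_t t * PV_t) / P = 1902.294833 / 970.541929 = 1.960034


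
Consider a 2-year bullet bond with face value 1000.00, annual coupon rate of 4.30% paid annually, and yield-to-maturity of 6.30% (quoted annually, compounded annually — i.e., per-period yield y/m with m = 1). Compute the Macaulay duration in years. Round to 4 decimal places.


Coupon per period c = face * coupon_rate / m = 43.000000
Periods per year m = 1; per-period yield y/m = 0.063000
Number of cashflows N = 2
Cashflows (t years, CF_t, discount factor 1/(1+y/m)^(m*t), PV):
  t = 1.0000: CF_t = 43.000000, DF = 0.940734, PV = 40.451552
  t = 2.0000: CF_t = 1043.000000, DF = 0.884980, PV = 923.034172
Price P = sum_t PV_t = 963.485724
Macaulay numerator sum_t t * PV_t:
  t * PV_t at t = 1.0000: 40.451552
  t * PV_t at t = 2.0000: 1846.068343
Macaulay duration D = (sum_t t * PV_t) / P = 1886.519896 / 963.485724 = 1.958015

Answer: Macaulay duration = 1.9580 years


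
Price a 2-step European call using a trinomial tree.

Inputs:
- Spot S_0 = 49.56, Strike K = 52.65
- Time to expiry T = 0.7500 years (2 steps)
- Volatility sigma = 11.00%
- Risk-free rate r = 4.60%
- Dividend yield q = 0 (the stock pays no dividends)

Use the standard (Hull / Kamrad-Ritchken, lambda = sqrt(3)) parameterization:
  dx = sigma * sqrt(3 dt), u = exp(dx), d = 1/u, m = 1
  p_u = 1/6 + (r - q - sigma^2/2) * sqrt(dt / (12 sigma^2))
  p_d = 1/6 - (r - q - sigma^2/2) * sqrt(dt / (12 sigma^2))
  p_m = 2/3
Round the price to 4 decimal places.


dt = T/N = 0.375000; dx = sigma*sqrt(3*dt) = 0.116673
u = exp(dx) = 1.123751; d = 1/u = 0.889876
p_u = 0.230869, p_m = 0.666667, p_d = 0.102465
Discount per step: exp(-r*dt) = 0.982898
Stock lattice S(k, j) with j the centered position index:
  k=0: S(0,+0) = 49.5600
  k=1: S(1,-1) = 44.1023; S(1,+0) = 49.5600; S(1,+1) = 55.6931
  k=2: S(2,-2) = 39.2456; S(2,-1) = 44.1023; S(2,+0) = 49.5600; S(2,+1) = 55.6931; S(2,+2) = 62.5852
Terminal payoffs V(N, j) = max(S_T - K, 0):
  V(2,-2) = 0.000000; V(2,-1) = 0.000000; V(2,+0) = 0.000000; V(2,+1) = 3.043123; V(2,+2) = 9.935229
Backward induction: V(k, j) = exp(-r*dt) * [p_u * V(k+1, j+1) + p_m * V(k+1, j) + p_d * V(k+1, j-1)]
  V(1,-1) = exp(-r*dt) * [p_u*0.000000 + p_m*0.000000 + p_d*0.000000] = 0.000000
  V(1,+0) = exp(-r*dt) * [p_u*3.043123 + p_m*0.000000 + p_d*0.000000] = 0.690547
  V(1,+1) = exp(-r*dt) * [p_u*9.935229 + p_m*3.043123 + p_d*0.000000] = 4.248559
  V(0,+0) = exp(-r*dt) * [p_u*4.248559 + p_m*0.690547 + p_d*0.000000] = 1.416576

Answer: Price = V(0,0) = 1.4166


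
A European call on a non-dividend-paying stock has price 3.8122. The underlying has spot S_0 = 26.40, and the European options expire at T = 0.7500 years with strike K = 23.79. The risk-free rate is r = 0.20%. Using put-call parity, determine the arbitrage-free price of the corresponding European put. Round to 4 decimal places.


Put-call parity: C - P = S_0 * exp(-qT) - K * exp(-rT).
S_0 * exp(-qT) = 26.4000 * 1.00000000 = 26.40000000
K * exp(-rT) = 23.7900 * 0.99850112 = 23.75434175
P = C - S*exp(-qT) + K*exp(-rT)
P = 3.8122 - 26.40000000 + 23.75434175 = 1.1665

Answer: Put price = 1.1665
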